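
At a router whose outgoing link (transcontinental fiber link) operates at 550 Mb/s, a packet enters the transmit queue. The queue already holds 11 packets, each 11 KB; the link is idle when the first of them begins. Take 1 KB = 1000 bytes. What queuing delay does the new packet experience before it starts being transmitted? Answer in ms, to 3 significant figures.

Each queued packet: L/R = 88000/550000000 = 0.16 ms.
11 queued → 1.76 ms.
Queuing delay = 1.76 ms.

1.76 ms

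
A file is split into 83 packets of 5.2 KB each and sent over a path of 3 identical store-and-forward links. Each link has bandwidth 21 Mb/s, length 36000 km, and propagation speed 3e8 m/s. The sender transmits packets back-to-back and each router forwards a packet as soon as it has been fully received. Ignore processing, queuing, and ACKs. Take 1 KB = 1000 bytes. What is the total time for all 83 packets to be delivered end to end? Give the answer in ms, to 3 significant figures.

528 ms

Per-hop transmission t_tx = L/R = 41600/21000000 = 1.98095 ms.
Per-hop propagation t_prop = 36000000/300000000 = 120 ms.
Pipeline fill: first packet needs 3·t_tx to clear all hops; remaining 82 packets each add one t_tx.
Total = (3+83-1)·t_tx + 3·t_prop = 85·1.98095 + 3·120 = 528 ms.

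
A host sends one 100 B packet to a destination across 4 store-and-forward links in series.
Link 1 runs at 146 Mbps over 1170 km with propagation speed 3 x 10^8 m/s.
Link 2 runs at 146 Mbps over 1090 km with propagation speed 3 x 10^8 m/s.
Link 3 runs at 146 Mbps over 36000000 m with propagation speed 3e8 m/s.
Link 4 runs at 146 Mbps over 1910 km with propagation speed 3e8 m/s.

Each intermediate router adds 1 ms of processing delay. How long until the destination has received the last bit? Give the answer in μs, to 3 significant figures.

137000 μs

L = 100 × 8 = 800 bits.
Transmission delay per hop = L/R = 800/146000000 = 5.47945 μs; 4 hops → 21.9178 μs.
Propagation delays (d/s per hop): 3900, 3633.33, 120000, 6366.67 μs; sum = 133900 μs.
Processing at 3 router(s): 3 × 1 ms = 3000 μs.
End-to-end = 137000 μs.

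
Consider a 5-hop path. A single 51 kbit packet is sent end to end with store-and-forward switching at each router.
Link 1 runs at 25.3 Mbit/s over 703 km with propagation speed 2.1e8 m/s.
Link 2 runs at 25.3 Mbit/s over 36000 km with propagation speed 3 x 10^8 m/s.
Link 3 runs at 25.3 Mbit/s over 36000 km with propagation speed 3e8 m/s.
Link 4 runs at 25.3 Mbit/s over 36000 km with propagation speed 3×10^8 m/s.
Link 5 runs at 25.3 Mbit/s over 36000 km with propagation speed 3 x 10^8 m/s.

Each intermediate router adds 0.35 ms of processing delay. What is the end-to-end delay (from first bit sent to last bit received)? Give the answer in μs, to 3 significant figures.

495000 μs

L = 51000 bits.
Transmission delay per hop = L/R = 51000/25300000 = 2015.81 μs; 5 hops → 10079.1 μs.
Propagation delays (d/s per hop): 3347.62, 120000, 120000, 120000, 120000 μs; sum = 483348 μs.
Processing at 4 router(s): 4 × 0.35 ms = 1400 μs.
End-to-end = 495000 μs.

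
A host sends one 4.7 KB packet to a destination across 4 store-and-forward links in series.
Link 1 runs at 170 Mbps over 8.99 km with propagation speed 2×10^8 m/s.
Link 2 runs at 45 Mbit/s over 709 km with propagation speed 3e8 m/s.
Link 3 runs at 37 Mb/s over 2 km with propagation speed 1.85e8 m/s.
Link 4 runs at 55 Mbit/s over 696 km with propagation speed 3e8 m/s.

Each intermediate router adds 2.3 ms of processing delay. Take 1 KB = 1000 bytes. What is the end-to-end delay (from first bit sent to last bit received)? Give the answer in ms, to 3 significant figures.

L = 37600 bits.
Transmission delays (L/R per hop): 0.221176, 0.835556, 1.01622, 0.683636 ms; sum = 2.75658 ms.
Propagation delays (d/s per hop): 0.04495, 2.36333, 0.0108108, 2.32 ms; sum = 4.73909 ms.
Processing at 3 router(s): 3 × 2.3 ms = 6.9 ms.
End-to-end = 14.4 ms.

14.4 ms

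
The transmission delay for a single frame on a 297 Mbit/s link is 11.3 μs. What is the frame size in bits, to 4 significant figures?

3356 bits

L = R × t_tx = 297000000 b/s × 1.13e-05 s = 3356.1 bits.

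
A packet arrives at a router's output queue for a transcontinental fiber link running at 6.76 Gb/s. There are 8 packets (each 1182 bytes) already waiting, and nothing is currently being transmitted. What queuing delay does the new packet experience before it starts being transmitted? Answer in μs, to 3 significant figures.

11.2 μs

Each queued packet: L/R = 9456/6760000000 = 1.39882 μs.
8 queued → 11.1905 μs.
Queuing delay = 11.2 μs.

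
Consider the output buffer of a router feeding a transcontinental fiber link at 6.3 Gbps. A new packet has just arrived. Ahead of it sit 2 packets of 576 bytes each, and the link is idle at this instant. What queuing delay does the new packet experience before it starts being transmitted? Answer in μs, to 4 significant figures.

Each queued packet: L/R = 4608/6300000000 = 0.731429 μs.
2 queued → 1.46286 μs.
Queuing delay = 1.463 μs.

1.463 μs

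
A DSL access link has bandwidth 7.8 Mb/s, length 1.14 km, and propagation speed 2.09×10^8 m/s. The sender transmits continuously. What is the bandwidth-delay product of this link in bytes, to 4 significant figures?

Propagation delay = 1140 / 209000000 = 5.45455e-06 s.
BDP = R × t_prop = 7800000 × 5.45455e-06 = 42.5455 bits.
In bytes: 42.5455/8 = 5.318 bytes.

5.318 bytes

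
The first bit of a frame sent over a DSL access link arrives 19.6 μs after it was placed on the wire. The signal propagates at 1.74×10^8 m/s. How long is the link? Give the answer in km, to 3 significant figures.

3.41 km

d = s × t_prop = 174000000 × 1.96e-05 = 3.41 km.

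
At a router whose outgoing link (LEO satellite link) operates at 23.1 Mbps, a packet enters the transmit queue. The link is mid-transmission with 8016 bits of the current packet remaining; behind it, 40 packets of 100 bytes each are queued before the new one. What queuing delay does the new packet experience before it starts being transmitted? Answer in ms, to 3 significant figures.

1.73 ms

Each queued packet: L/R = 800/23100000 = 0.034632 ms.
40 queued → 1.38528 ms.
Plus remaining 8016 bits of current packet: 0.347013 ms.
Queuing delay = 1.73 ms.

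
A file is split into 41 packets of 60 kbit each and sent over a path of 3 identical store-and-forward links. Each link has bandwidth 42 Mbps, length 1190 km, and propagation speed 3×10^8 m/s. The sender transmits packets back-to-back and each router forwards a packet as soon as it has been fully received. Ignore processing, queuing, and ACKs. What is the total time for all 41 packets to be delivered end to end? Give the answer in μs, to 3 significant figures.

Per-hop transmission t_tx = L/R = 60000/42000000 = 1428.57 μs.
Per-hop propagation t_prop = 1190000/300000000 = 3966.67 μs.
Pipeline fill: first packet needs 3·t_tx to clear all hops; remaining 40 packets each add one t_tx.
Total = (3+41-1)·t_tx + 3·t_prop = 43·1428.57 + 3·3966.67 = 73300 μs.

73300 μs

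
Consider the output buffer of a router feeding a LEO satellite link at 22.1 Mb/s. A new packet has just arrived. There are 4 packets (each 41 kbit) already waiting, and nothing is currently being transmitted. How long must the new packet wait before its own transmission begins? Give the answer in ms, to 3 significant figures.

Each queued packet: L/R = 41000/22100000 = 1.8552 ms.
4 queued → 7.42081 ms.
Queuing delay = 7.42 ms.

7.42 ms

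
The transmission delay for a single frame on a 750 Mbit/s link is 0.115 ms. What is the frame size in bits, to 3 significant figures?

86300 bits

L = R × t_tx = 750000000 b/s × 0.000115 s = 86250 bits.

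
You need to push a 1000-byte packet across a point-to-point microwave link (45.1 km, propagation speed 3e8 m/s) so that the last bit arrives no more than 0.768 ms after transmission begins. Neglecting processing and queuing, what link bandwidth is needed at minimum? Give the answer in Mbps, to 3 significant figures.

13.0 Mbps

L = 8000 bits.
Propagation delay = 45100 / 300000000 = 0.150333 ms.
Transmission budget = 0.768 − 0.150333 = 0.617667 ms.
R ≥ L / t_tx = 8000 bits / 0.000617667 s = 13.0 Mbps.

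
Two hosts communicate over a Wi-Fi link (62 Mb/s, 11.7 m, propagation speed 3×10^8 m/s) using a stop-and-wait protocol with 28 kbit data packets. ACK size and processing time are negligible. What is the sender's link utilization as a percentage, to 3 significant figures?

100 %

t_tx = L/R = 28000/62000000 = 0.000451613 s.
t_prop = 11.7/300000000 = 3.9e-08 s; RTT = 7.8e-08 s.
Cycle = t_tx + RTT = 0.000451691 s.
Utilization = t_tx / cycle = 0.000451613/0.000451691 = 100 %.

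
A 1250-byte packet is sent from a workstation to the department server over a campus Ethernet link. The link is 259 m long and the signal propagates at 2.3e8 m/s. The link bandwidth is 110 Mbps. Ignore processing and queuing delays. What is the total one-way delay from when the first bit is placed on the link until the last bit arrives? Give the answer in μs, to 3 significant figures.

L = 1250 × 8 = 10000 bits.
Transmission delay = L/R = 10000 / 110000000 = 90.9091 μs.
Propagation delay = d/s = 259 m / 2.3e+08 m/s = 1.12609 μs.
Total = 92.0 μs.

92.0 μs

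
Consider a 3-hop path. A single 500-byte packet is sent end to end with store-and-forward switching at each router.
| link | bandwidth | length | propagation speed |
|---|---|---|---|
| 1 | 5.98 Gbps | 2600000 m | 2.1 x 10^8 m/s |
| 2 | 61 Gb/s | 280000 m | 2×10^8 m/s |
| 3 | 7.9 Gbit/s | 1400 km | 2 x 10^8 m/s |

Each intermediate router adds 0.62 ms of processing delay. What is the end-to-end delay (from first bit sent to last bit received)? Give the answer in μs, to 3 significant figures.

L = 500 × 8 = 4000 bits.
Transmission delays (L/R per hop): 0.668896, 0.0655738, 0.506329 μs; sum = 1.2408 μs.
Propagation delays (d/s per hop): 12381, 1400, 7000 μs; sum = 20781 μs.
Processing at 2 router(s): 2 × 0.62 ms = 1240 μs.
End-to-end = 22000 μs.

22000 μs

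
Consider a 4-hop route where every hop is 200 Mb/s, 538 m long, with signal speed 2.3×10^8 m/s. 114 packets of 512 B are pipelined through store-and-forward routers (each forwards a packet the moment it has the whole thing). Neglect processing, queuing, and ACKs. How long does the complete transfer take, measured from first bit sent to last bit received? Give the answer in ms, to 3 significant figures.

Per-hop transmission t_tx = L/R = 4096/200000000 = 0.02048 ms.
Per-hop propagation t_prop = 538/2.3e+08 = 0.00233913 ms.
Pipeline fill: first packet needs 4·t_tx to clear all hops; remaining 113 packets each add one t_tx.
Total = (4+114-1)·t_tx + 4·t_prop = 117·0.02048 + 4·0.00233913 = 2.41 ms.

2.41 ms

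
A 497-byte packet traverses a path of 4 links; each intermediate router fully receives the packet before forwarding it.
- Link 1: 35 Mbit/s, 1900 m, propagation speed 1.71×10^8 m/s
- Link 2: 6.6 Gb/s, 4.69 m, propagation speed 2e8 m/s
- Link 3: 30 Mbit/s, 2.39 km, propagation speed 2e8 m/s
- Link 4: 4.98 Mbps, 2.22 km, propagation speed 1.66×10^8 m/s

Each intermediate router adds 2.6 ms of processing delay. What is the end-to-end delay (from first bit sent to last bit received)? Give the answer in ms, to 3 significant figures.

8.88 ms

L = 497 × 8 = 3976 bits.
Transmission delays (L/R per hop): 0.1136, 0.000602424, 0.132533, 0.798394 ms; sum = 1.04513 ms.
Propagation delays (d/s per hop): 0.0111111, 2.345e-05, 0.01195, 0.0133735 ms; sum = 0.0364581 ms.
Processing at 3 router(s): 3 × 2.6 ms = 7.8 ms.
End-to-end = 8.88 ms.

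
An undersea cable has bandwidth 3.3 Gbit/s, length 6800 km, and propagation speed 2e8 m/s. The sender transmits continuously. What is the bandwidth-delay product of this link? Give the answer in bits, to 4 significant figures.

Propagation delay = 6800000 / 200000000 = 0.034 s.
BDP = R × t_prop = 3300000000 × 0.034 = 112200000 bits.

112200000 bits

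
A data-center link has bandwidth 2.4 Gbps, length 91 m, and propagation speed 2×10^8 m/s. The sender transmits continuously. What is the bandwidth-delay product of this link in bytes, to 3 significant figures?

Propagation delay = 91 / 200000000 = 4.55e-07 s.
BDP = R × t_prop = 2400000000 × 4.55e-07 = 1092 bits.
In bytes: 1092/8 = 137 bytes.

137 bytes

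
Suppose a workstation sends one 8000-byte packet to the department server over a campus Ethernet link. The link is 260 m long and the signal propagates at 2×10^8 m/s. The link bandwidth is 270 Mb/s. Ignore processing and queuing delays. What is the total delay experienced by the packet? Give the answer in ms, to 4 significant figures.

0.2383 ms

L = 8000 × 8 = 64000 bits.
Transmission delay = L/R = 64000 / 270000000 = 0.237037 ms.
Propagation delay = d/s = 260 m / 200000000 m/s = 0.0013 ms.
Total = 0.2383 ms.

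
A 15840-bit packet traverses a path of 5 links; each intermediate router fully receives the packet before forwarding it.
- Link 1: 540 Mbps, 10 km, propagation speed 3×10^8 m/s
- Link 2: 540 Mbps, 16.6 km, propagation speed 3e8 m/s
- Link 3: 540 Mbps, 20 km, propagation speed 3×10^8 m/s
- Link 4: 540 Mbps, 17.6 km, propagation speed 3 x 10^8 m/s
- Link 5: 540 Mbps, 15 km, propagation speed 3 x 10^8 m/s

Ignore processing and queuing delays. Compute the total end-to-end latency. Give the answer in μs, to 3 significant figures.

411 μs

Transmission delay per hop = L/R = 15840/540000000 = 29.3333 μs; 5 hops → 146.667 μs.
Propagation delays (d/s per hop): 33.3333, 55.3333, 66.6667, 58.6667, 50 μs; sum = 264 μs.
End-to-end = 411 μs.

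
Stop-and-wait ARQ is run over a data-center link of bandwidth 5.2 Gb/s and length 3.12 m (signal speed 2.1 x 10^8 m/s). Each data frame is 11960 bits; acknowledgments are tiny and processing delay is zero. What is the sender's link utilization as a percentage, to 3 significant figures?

t_tx = L/R = 11960/5200000000 = 2.3e-06 s.
t_prop = 3.12/210000000 = 1.48571e-08 s; RTT = 2.97143e-08 s.
Cycle = t_tx + RTT = 2.32971e-06 s.
Utilization = t_tx / cycle = 2.3e-06/2.32971e-06 = 98.7 %.

98.7 %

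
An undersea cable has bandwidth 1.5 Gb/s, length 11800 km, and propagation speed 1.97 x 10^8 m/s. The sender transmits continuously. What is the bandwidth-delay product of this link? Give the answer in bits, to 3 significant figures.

89800000 bits

Propagation delay = 11800000 / 197000000 = 0.0598985 s.
BDP = R × t_prop = 1500000000 × 0.0598985 = 89847700 bits.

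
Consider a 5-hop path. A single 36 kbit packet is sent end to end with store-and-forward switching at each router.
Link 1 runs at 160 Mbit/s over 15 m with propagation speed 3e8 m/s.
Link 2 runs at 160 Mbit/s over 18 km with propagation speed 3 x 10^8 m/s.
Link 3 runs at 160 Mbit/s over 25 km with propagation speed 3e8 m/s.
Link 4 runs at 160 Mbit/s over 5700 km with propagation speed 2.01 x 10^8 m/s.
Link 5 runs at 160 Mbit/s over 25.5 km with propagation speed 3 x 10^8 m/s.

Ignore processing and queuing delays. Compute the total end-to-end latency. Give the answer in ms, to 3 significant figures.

29.7 ms

L = 36000 bits.
Transmission delay per hop = L/R = 36000/160000000 = 0.225 ms; 5 hops → 1.125 ms.
Propagation delays (d/s per hop): 5e-05, 0.06, 0.0833333, 28.3582, 0.085 ms; sum = 28.5866 ms.
End-to-end = 29.7 ms.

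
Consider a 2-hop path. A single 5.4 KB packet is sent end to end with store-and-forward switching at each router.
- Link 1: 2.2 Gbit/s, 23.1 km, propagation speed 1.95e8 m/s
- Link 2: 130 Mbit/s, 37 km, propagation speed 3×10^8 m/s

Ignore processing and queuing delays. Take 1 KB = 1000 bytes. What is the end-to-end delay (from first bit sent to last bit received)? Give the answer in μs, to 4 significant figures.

593.7 μs

L = 43200 bits.
Transmission delays (L/R per hop): 19.6364, 332.308 μs; sum = 351.944 μs.
Propagation delays (d/s per hop): 118.462, 123.333 μs; sum = 241.795 μs.
End-to-end = 593.7 μs.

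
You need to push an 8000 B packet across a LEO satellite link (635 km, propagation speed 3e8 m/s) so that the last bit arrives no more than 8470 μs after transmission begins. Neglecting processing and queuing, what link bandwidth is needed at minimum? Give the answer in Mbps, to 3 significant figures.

L = 64000 bits.
Propagation delay = 635000 / 300000000 = 2116.67 μs.
Transmission budget = 8470 − 2116.67 = 6353.33 μs.
R ≥ L / t_tx = 64000 bits / 0.00635333 s = 10.1 Mbps.

10.1 Mbps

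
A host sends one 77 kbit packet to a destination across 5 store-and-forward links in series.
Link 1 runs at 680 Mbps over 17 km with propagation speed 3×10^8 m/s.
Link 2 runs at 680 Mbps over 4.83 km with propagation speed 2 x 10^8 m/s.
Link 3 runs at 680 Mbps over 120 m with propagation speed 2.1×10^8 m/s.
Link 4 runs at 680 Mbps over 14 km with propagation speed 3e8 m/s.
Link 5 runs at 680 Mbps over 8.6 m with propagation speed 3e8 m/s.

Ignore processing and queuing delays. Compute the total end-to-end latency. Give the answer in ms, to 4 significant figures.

L = 77000 bits.
Transmission delay per hop = L/R = 77000/680000000 = 0.113235 ms; 5 hops → 0.566176 ms.
Propagation delays (d/s per hop): 0.0566667, 0.02415, 0.000571429, 0.0466667, 2.86667e-05 ms; sum = 0.128083 ms.
End-to-end = 0.6943 ms.

0.6943 ms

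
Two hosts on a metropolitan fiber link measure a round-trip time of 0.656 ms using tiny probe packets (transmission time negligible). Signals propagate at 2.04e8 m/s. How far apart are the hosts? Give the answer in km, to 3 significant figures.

66.9 km

One-way propagation = RTT/2 = 0.328 ms.
d = s × t = 204000000 × 0.000328 = 66.9 km.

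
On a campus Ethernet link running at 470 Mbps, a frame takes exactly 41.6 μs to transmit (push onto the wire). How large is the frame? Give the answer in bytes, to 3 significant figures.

L = R × t_tx = 470000000 b/s × 4.16e-05 s = 19552 bits.
In bytes: 19552 / 8 = 2440 bytes.

2440 bytes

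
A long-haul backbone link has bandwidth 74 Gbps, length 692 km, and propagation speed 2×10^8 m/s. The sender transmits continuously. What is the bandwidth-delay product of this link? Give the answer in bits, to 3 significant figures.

Propagation delay = 692000 / 200000000 = 0.00346 s.
BDP = R × t_prop = 74000000000 × 0.00346 = 256040000 bits.

256000000 bits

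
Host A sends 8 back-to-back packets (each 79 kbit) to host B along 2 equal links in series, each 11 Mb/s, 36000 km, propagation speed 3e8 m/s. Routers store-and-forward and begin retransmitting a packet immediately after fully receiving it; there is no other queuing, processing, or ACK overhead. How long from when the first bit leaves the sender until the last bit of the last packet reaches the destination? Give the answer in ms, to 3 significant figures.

Per-hop transmission t_tx = L/R = 79000/11000000 = 7.18182 ms.
Per-hop propagation t_prop = 36000000/300000000 = 120 ms.
Pipeline fill: first packet needs 2·t_tx to clear all hops; remaining 7 packets each add one t_tx.
Total = (2+8-1)·t_tx + 2·t_prop = 9·7.18182 + 2·120 = 305 ms.

305 ms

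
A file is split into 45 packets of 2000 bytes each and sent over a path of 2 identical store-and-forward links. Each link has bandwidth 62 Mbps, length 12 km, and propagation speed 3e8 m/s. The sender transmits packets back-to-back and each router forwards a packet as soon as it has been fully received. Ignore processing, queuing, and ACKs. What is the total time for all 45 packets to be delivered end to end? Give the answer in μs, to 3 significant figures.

12000 μs

Per-hop transmission t_tx = L/R = 16000/62000000 = 258.065 μs.
Per-hop propagation t_prop = 12000/300000000 = 40 μs.
Pipeline fill: first packet needs 2·t_tx to clear all hops; remaining 44 packets each add one t_tx.
Total = (2+45-1)·t_tx + 2·t_prop = 46·258.065 + 2·40 = 12000 μs.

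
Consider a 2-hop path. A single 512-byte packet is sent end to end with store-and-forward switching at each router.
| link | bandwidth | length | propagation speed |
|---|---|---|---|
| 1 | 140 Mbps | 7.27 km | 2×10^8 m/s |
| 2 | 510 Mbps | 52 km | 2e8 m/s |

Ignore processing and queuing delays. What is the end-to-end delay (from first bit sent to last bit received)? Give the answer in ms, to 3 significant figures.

0.334 ms

L = 512 × 8 = 4096 bits.
Transmission delays (L/R per hop): 0.0292571, 0.00803137 ms; sum = 0.0372885 ms.
Propagation delays (d/s per hop): 0.03635, 0.26 ms; sum = 0.29635 ms.
End-to-end = 0.334 ms.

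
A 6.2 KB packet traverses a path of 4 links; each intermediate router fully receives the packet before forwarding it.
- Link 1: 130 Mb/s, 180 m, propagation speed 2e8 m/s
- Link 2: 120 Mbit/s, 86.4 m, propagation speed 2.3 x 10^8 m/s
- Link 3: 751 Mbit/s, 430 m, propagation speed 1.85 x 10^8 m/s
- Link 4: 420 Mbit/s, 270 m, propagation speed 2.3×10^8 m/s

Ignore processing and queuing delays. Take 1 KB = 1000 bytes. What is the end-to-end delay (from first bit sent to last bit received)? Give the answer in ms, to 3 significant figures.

0.984 ms

L = 49600 bits.
Transmission delays (L/R per hop): 0.381538, 0.413333, 0.0660453, 0.118095 ms; sum = 0.979012 ms.
Propagation delays (d/s per hop): 0.0009, 0.000375652, 0.00232432, 0.00117391 ms; sum = 0.00477389 ms.
End-to-end = 0.984 ms.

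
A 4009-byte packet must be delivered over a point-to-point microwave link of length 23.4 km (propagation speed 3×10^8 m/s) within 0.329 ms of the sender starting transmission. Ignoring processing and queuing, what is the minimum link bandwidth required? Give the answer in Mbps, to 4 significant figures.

L = 32072 bits.
Propagation delay = 23400 / 300000000 = 0.078 ms.
Transmission budget = 0.329 − 0.078 = 0.251 ms.
R ≥ L / t_tx = 32072 bits / 0.000251 s = 127.8 Mbps.

127.8 Mbps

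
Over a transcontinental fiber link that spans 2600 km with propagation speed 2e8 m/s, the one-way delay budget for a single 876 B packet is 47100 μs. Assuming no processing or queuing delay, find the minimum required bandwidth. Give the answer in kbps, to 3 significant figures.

L = 7008 bits.
Propagation delay = 2600000 / 200000000 = 13000 μs.
Transmission budget = 47100 − 13000 = 34100 μs.
R ≥ L / t_tx = 7008 bits / 0.0341 s = 206 kbps.

206 kbps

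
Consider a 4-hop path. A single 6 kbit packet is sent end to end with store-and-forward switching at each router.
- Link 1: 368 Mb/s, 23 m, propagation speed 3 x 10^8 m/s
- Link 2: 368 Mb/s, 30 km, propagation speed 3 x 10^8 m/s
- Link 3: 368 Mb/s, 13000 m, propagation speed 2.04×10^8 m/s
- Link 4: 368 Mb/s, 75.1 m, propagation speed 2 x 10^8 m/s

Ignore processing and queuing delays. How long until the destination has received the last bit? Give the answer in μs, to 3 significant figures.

229 μs

L = 6000 bits.
Transmission delay per hop = L/R = 6000/368000000 = 16.3043 μs; 4 hops → 65.2174 μs.
Propagation delays (d/s per hop): 0.0766667, 100, 63.7255, 0.3755 μs; sum = 164.178 μs.
End-to-end = 229 μs.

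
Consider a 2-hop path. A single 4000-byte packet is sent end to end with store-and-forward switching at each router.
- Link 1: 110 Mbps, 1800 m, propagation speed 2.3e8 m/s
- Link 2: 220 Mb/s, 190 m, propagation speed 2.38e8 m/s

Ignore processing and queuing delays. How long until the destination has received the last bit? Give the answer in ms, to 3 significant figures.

L = 4000 × 8 = 32000 bits.
Transmission delays (L/R per hop): 0.290909, 0.145455 ms; sum = 0.436364 ms.
Propagation delays (d/s per hop): 0.00782609, 0.000798319 ms; sum = 0.00862441 ms.
End-to-end = 0.445 ms.

0.445 ms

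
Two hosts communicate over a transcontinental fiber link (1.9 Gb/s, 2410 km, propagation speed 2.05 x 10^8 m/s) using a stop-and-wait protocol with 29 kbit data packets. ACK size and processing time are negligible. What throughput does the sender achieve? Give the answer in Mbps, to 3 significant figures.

1.23 Mbps

t_tx = L/R = 29000/1900000000 = 1.52632e-05 s.
t_prop = 2410000/2.05e+08 = 0.0117561 s; RTT = 0.0235122 s.
Cycle = t_tx + RTT = 0.0235275 s.
Throughput = L / cycle = 29000 / 0.0235275 = 1.23 Mbps.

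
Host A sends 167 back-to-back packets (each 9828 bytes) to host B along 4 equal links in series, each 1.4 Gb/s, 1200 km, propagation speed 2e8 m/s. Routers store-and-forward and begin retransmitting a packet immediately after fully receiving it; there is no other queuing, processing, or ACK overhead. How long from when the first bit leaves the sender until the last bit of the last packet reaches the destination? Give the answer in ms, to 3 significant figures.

Per-hop transmission t_tx = L/R = 78624/1400000000 = 0.05616 ms.
Per-hop propagation t_prop = 1200000/200000000 = 6 ms.
Pipeline fill: first packet needs 4·t_tx to clear all hops; remaining 166 packets each add one t_tx.
Total = (4+167-1)·t_tx + 4·t_prop = 170·0.05616 + 4·6 = 33.5 ms.

33.5 ms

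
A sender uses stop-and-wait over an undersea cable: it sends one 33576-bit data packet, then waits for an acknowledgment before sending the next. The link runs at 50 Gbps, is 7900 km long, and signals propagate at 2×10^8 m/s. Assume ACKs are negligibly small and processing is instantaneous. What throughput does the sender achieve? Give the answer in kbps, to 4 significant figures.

425.0 kbps

t_tx = L/R = 33576/50000000000 = 6.7152e-07 s.
t_prop = 7900000/200000000 = 0.0395 s; RTT = 0.079 s.
Cycle = t_tx + RTT = 0.0790007 s.
Throughput = L / cycle = 33576 / 0.0790007 = 425.0 kbps.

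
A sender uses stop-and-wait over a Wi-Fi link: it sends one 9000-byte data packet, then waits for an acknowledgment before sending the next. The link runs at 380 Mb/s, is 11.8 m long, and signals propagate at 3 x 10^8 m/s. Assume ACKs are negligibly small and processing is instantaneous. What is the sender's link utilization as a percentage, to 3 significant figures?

t_tx = L/R = 72000/380000000 = 0.000189474 s.
t_prop = 11.8/300000000 = 3.93333e-08 s; RTT = 7.86667e-08 s.
Cycle = t_tx + RTT = 0.000189552 s.
Utilization = t_tx / cycle = 0.000189474/0.000189552 = 100 %.

100 %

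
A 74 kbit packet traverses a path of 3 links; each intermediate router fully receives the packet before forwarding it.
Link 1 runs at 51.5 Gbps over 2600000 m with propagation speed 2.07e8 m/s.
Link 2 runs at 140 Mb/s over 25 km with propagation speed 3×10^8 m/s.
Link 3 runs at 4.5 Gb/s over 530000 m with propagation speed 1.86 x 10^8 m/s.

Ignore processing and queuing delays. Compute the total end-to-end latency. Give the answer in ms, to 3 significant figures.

16.0 ms

L = 74000 bits.
Transmission delays (L/R per hop): 0.00143689, 0.528571, 0.0164444 ms; sum = 0.546453 ms.
Propagation delays (d/s per hop): 12.5604, 0.0833333, 2.84946 ms; sum = 15.4932 ms.
End-to-end = 16.0 ms.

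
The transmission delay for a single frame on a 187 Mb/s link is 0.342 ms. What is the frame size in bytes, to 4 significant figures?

L = R × t_tx = 187000000 b/s × 0.000342 s = 63954 bits.
In bytes: 63954 / 8 = 7994 bytes.

7994 bytes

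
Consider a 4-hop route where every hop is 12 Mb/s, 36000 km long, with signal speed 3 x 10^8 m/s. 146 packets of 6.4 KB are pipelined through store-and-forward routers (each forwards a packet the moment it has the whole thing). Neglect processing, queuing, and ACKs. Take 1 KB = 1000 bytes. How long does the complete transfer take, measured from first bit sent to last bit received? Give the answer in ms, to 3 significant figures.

Per-hop transmission t_tx = L/R = 51200/12000000 = 4.26667 ms.
Per-hop propagation t_prop = 36000000/300000000 = 120 ms.
Pipeline fill: first packet needs 4·t_tx to clear all hops; remaining 145 packets each add one t_tx.
Total = (4+146-1)·t_tx + 4·t_prop = 149·4.26667 + 4·120 = 1120 ms.

1120 ms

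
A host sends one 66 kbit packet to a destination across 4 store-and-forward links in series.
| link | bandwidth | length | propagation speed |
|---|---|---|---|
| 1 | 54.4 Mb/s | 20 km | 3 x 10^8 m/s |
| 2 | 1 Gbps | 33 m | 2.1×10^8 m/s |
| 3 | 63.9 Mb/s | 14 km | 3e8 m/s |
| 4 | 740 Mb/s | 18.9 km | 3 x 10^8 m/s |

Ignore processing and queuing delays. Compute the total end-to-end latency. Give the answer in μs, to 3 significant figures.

L = 66000 bits.
Transmission delays (L/R per hop): 1213.24, 66, 1032.86, 89.1892 μs; sum = 2401.29 μs.
Propagation delays (d/s per hop): 66.6667, 0.157143, 46.6667, 63 μs; sum = 176.49 μs.
End-to-end = 2580 μs.

2580 μs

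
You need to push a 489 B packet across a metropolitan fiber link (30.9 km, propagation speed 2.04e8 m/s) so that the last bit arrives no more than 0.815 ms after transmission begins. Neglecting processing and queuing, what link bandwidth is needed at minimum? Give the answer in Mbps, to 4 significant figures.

L = 3912 bits.
Propagation delay = 30900 / 204000000 = 0.151471 ms.
Transmission budget = 0.815 − 0.151471 = 0.663529 ms.
R ≥ L / t_tx = 3912 bits / 0.000663529 s = 5.896 Mbps.

5.896 Mbps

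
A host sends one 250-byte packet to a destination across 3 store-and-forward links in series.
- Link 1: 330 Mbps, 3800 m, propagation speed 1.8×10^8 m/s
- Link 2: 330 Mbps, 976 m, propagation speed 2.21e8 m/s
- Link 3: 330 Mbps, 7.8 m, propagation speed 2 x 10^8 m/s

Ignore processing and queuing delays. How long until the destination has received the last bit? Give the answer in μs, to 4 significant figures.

43.75 μs

L = 250 × 8 = 2000 bits.
Transmission delay per hop = L/R = 2000/330000000 = 6.06061 μs; 3 hops → 18.1818 μs.
Propagation delays (d/s per hop): 21.1111, 4.41629, 0.039 μs; sum = 25.5664 μs.
End-to-end = 43.75 μs.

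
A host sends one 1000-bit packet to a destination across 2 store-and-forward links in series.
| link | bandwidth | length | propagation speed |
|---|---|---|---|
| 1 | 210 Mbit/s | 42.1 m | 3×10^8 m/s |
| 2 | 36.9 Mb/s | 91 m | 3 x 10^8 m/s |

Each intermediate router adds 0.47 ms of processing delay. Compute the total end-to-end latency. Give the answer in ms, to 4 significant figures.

Transmission delays (L/R per hop): 0.0047619, 0.0271003 ms; sum = 0.0318622 ms.
Propagation delays (d/s per hop): 0.000140333, 0.000303333 ms; sum = 0.000443667 ms.
Processing at 1 router(s): 1 × 0.47 ms = 0.47 ms.
End-to-end = 0.5023 ms.

0.5023 ms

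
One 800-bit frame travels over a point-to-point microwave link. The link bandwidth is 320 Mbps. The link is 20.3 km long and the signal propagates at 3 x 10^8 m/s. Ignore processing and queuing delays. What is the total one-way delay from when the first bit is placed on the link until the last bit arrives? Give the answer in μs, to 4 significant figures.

Transmission delay = L/R = 800 / 320000000 = 2.5 μs.
Propagation delay = d/s = 20300 m / 300000000 m/s = 67.6667 μs.
Total = 70.17 μs.

70.17 μs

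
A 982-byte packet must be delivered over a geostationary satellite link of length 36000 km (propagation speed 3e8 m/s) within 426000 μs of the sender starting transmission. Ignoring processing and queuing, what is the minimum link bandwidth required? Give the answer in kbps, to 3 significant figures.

L = 7856 bits.
Propagation delay = 36000000 / 300000000 = 120000 μs.
Transmission budget = 426000 − 120000 = 306000 μs.
R ≥ L / t_tx = 7856 bits / 0.306 s = 25.7 kbps.

25.7 kbps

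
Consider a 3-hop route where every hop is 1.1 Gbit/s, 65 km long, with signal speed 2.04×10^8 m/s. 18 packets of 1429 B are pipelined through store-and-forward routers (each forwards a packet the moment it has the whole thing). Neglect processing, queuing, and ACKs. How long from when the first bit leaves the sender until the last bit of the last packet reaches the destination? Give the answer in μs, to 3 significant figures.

Per-hop transmission t_tx = L/R = 11432/1100000000 = 10.3927 μs.
Per-hop propagation t_prop = 65000/204000000 = 318.627 μs.
Pipeline fill: first packet needs 3·t_tx to clear all hops; remaining 17 packets each add one t_tx.
Total = (3+18-1)·t_tx + 3·t_prop = 20·10.3927 + 3·318.627 = 1160 μs.

1160 μs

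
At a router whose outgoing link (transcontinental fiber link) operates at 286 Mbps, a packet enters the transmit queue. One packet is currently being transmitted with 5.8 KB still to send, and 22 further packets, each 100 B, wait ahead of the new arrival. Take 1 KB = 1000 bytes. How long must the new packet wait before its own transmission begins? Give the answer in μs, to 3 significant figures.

Each queued packet: L/R = 800/286000000 = 2.7972 μs.
22 queued → 61.5385 μs.
Plus remaining 46400 bits of current packet: 162.238 μs.
Queuing delay = 224 μs.

224 μs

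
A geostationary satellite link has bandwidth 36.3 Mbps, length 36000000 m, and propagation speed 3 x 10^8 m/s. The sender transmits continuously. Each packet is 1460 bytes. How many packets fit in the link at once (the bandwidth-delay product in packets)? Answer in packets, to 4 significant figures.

372.9 packets

Propagation delay = 36000000 / 300000000 = 0.12 s.
BDP = R × t_prop = 36300000 × 0.12 = 4356000 bits.
In packets of 11680 bits: 372.9 packets.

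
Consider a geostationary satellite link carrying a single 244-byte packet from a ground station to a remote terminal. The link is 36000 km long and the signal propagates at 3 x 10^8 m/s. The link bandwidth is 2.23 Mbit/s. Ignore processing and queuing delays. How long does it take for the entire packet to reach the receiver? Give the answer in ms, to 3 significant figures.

L = 244 × 8 = 1952 bits.
Transmission delay = L/R = 1952 / 2230000 = 0.875336 ms.
Propagation delay = d/s = 36000000 m / 300000000 m/s = 120 ms.
Total = 121 ms.

121 ms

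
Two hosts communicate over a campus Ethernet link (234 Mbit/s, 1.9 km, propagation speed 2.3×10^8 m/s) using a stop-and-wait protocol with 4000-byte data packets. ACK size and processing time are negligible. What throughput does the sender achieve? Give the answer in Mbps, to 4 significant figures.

t_tx = L/R = 32000/234000000 = 0.000136752 s.
t_prop = 1900/2.3e+08 = 8.26087e-06 s; RTT = 1.65217e-05 s.
Cycle = t_tx + RTT = 0.000153274 s.
Throughput = L / cycle = 32000 / 0.000153274 = 208.8 Mbps.

208.8 Mbps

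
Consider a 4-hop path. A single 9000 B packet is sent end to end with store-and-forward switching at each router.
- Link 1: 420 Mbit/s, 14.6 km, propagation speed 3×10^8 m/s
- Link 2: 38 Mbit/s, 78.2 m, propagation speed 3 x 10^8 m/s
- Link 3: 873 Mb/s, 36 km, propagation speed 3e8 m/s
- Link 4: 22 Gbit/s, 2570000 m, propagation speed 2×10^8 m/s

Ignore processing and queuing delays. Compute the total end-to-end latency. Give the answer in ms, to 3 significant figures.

L = 9000 × 8 = 72000 bits.
Transmission delays (L/R per hop): 0.171429, 1.89474, 0.0824742, 0.00327273 ms; sum = 2.15191 ms.
Propagation delays (d/s per hop): 0.0486667, 0.000260667, 0.12, 12.85 ms; sum = 13.0189 ms.
End-to-end = 15.2 ms.

15.2 ms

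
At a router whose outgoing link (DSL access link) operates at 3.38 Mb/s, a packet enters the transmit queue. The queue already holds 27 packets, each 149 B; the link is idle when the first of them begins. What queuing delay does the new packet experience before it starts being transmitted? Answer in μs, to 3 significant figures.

Each queued packet: L/R = 1192/3380000 = 352.663 μs.
27 queued → 9521.89 μs.
Queuing delay = 9520 μs.

9520 μs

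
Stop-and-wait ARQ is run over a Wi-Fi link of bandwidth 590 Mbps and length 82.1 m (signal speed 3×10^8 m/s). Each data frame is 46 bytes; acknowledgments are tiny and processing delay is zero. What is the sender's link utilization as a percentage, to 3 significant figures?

t_tx = L/R = 368/590000000 = 6.23729e-07 s.
t_prop = 82.1/300000000 = 2.73667e-07 s; RTT = 5.47333e-07 s.
Cycle = t_tx + RTT = 1.17106e-06 s.
Utilization = t_tx / cycle = 6.23729e-07/1.17106e-06 = 53.3 %.

53.3 %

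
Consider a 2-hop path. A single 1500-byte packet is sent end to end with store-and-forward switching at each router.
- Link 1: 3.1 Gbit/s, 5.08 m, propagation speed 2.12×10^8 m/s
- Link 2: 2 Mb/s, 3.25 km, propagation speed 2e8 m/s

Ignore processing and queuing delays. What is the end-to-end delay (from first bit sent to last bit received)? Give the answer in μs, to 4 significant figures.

6020 μs

L = 1500 × 8 = 12000 bits.
Transmission delays (L/R per hop): 3.87097, 6000 μs; sum = 6003.87 μs.
Propagation delays (d/s per hop): 0.0239623, 16.25 μs; sum = 16.274 μs.
End-to-end = 6020 μs.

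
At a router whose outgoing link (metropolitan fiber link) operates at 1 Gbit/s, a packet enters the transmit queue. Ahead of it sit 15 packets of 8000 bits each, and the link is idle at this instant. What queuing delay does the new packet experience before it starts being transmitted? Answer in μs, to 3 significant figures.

120 μs

Each queued packet: L/R = 8000/1000000000 = 8 μs.
15 queued → 120 μs.
Queuing delay = 120 μs.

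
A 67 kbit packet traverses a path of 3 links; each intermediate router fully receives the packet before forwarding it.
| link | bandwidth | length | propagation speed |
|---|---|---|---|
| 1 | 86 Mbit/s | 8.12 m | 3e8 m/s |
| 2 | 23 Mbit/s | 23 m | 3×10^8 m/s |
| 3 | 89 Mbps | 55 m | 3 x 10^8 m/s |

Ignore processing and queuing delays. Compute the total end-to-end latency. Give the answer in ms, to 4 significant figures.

4.445 ms

L = 67000 bits.
Transmission delays (L/R per hop): 0.77907, 2.91304, 0.752809 ms; sum = 4.44492 ms.
Propagation delays (d/s per hop): 2.70667e-05, 7.66667e-05, 0.000183333 ms; sum = 0.000287067 ms.
End-to-end = 4.445 ms.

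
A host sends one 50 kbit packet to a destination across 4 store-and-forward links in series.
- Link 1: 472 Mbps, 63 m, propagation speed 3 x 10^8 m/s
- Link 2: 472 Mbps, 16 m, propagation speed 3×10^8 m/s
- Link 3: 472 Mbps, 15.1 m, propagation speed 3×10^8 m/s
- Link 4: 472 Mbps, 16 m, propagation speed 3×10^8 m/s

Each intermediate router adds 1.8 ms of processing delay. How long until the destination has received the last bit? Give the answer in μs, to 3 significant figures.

5820 μs

L = 50000 bits.
Transmission delay per hop = L/R = 50000/472000000 = 105.932 μs; 4 hops → 423.729 μs.
Propagation delays (d/s per hop): 0.21, 0.0533333, 0.0503333, 0.0533333 μs; sum = 0.367 μs.
Processing at 3 router(s): 3 × 1.8 ms = 5400 μs.
End-to-end = 5820 μs.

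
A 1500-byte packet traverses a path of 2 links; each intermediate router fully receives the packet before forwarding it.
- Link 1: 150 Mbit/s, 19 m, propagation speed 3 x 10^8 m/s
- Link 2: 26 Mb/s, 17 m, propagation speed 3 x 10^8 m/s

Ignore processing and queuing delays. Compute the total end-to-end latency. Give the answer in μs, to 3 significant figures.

542 μs

L = 1500 × 8 = 12000 bits.
Transmission delays (L/R per hop): 80, 461.538 μs; sum = 541.538 μs.
Propagation delays (d/s per hop): 0.0633333, 0.0566667 μs; sum = 0.12 μs.
End-to-end = 542 μs.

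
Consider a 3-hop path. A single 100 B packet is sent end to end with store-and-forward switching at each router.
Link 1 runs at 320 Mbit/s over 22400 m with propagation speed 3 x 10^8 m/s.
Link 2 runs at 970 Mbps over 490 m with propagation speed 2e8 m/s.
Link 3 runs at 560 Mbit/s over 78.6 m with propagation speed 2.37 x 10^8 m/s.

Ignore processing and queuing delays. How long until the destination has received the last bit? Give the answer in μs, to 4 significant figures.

L = 100 × 8 = 800 bits.
Transmission delays (L/R per hop): 2.5, 0.824742, 1.42857 μs; sum = 4.75331 μs.
Propagation delays (d/s per hop): 74.6667, 2.45, 0.331646 μs; sum = 77.4483 μs.
End-to-end = 82.20 μs.

82.20 μs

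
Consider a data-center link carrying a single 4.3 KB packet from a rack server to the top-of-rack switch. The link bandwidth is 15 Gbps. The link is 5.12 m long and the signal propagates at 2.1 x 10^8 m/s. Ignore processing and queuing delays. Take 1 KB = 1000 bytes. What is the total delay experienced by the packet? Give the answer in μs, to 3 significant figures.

2.32 μs

L = 34400 bits.
Transmission delay = L/R = 34400 / 15000000000 = 2.29333 μs.
Propagation delay = d/s = 5.12 m / 210000000 m/s = 0.024381 μs.
Total = 2.32 μs.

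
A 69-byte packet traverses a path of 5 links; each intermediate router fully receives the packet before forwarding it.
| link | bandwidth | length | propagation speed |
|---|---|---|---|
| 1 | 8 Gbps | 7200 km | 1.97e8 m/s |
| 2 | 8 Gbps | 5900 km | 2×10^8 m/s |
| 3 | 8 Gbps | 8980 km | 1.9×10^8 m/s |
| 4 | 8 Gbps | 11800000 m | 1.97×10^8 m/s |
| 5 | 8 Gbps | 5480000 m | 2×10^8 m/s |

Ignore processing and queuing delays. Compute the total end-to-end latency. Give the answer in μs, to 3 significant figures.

201000 μs

L = 69 × 8 = 552 bits.
Transmission delay per hop = L/R = 552/8000000000 = 0.069 μs; 5 hops → 0.345 μs.
Propagation delays (d/s per hop): 36548.2, 29500, 47263.2, 59898.5, 27400 μs; sum = 200610 μs.
End-to-end = 201000 μs.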